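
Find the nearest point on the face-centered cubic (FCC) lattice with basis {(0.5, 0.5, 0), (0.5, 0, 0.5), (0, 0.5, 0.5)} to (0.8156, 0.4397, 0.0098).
(0.5, 0.5, 0)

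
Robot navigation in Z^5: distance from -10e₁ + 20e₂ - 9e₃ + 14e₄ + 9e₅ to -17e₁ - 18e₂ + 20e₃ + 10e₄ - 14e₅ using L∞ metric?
38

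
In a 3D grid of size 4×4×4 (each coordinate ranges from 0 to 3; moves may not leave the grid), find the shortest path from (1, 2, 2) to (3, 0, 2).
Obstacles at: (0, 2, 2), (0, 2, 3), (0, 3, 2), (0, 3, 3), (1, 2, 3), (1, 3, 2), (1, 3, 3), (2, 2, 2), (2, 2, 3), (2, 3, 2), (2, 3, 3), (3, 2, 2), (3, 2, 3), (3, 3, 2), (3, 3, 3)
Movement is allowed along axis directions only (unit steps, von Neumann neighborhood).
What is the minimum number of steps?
4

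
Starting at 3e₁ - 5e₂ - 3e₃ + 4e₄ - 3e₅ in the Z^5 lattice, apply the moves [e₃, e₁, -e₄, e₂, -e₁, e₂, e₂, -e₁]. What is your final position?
(2, -2, -2, 3, -3)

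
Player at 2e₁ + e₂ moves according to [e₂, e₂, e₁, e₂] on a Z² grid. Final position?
(3, 4)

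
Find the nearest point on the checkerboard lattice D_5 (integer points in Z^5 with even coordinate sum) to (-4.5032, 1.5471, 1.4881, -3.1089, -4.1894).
(-4, 2, 1, -3, -4)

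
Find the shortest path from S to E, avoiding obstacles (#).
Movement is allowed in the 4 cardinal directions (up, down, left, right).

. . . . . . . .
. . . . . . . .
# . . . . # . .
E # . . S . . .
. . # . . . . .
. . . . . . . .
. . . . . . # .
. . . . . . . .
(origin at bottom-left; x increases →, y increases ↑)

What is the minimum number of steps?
8
(one shortest path: (4, 4) → (3, 4) → (3, 3) → (3, 2) → (2, 2) → (1, 2) → (0, 2) → (0, 3) → (0, 4))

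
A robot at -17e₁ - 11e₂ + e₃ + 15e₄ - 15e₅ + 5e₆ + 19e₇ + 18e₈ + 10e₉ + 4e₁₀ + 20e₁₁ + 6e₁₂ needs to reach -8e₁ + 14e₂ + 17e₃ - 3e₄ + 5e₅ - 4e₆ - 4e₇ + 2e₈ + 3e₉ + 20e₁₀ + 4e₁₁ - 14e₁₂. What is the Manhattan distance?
195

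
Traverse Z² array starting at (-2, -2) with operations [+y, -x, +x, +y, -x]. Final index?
(-3, 0)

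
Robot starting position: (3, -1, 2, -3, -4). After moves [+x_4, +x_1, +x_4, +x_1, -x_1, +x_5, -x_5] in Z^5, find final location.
(4, -1, 2, -1, -4)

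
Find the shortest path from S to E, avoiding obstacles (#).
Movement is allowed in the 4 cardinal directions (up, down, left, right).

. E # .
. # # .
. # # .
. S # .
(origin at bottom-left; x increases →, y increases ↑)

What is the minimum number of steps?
5
(one shortest path: (1, 0) → (0, 0) → (0, 1) → (0, 2) → (0, 3) → (1, 3))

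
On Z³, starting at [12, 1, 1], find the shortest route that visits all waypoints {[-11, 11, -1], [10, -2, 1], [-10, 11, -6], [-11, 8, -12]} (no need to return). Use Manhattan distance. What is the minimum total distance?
57
(one optimal route: (12, 1, 1) → (10, -2, 1) → (-11, 11, -1) → (-10, 11, -6) → (-11, 8, -12))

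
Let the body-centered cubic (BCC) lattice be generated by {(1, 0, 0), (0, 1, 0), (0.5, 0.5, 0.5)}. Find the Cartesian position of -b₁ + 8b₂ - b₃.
(-1.5, 7.5, -0.5)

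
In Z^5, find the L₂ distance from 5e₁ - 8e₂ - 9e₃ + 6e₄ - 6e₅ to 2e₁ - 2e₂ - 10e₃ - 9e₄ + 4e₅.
19.2614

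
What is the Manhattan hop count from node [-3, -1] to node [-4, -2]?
2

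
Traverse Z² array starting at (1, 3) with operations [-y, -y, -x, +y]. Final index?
(0, 2)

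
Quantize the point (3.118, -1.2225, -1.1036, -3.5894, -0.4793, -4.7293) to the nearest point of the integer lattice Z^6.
(3, -1, -1, -4, 0, -5)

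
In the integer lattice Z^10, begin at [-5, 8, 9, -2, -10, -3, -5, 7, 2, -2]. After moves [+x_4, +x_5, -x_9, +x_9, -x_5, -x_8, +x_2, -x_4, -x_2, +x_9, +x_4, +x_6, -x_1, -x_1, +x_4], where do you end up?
(-7, 8, 9, 0, -10, -2, -5, 6, 3, -2)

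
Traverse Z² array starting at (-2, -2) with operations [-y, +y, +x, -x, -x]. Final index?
(-3, -2)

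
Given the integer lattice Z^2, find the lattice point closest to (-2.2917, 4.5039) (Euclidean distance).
(-2, 5)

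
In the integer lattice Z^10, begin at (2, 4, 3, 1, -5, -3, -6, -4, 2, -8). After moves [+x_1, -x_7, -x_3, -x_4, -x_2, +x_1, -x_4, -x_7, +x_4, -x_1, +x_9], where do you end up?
(3, 3, 2, 0, -5, -3, -8, -4, 3, -8)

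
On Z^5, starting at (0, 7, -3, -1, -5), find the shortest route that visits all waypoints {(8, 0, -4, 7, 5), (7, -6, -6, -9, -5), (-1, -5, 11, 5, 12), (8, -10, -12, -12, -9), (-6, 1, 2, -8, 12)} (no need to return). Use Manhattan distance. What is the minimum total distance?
165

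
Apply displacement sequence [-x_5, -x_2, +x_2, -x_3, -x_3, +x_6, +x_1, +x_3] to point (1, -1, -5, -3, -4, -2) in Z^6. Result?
(2, -1, -6, -3, -5, -1)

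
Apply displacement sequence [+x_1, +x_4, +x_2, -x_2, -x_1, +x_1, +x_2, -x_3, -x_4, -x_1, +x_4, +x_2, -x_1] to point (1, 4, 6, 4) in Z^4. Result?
(0, 6, 5, 5)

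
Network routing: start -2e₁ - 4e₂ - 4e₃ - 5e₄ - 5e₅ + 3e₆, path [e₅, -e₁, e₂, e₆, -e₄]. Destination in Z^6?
(-3, -3, -4, -6, -4, 4)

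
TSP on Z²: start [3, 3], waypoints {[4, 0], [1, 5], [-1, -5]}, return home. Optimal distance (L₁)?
30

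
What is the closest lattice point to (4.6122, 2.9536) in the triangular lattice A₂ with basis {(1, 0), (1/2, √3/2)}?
(4.5, 2.598)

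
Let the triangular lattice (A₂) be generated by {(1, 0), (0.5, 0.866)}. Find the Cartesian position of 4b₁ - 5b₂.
(1.5, -4.33)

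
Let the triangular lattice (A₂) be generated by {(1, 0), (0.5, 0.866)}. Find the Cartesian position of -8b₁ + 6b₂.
(-5, 5.196)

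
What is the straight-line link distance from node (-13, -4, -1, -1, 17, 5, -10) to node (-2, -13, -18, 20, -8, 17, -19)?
42.2137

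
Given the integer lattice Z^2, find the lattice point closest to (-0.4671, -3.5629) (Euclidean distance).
(0, -4)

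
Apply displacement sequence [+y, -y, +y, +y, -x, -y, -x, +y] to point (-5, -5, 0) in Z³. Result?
(-7, -3, 0)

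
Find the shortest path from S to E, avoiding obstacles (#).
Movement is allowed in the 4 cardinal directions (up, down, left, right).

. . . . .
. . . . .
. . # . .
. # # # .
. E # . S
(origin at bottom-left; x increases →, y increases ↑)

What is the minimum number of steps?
11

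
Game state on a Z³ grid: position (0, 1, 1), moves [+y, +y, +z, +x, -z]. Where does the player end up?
(1, 3, 1)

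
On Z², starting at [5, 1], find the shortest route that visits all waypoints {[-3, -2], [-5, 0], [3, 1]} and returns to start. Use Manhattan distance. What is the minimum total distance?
26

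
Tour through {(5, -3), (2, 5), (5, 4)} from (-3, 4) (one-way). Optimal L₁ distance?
17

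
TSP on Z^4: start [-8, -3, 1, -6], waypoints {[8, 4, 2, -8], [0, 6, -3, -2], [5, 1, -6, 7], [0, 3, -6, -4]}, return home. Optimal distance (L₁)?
106
(one optimal route: (-8, -3, 1, -6) → (8, 4, 2, -8) → (5, 1, -6, 7) → (0, 3, -6, -4) → (0, 6, -3, -2) → (-8, -3, 1, -6))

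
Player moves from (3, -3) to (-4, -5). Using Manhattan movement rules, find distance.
9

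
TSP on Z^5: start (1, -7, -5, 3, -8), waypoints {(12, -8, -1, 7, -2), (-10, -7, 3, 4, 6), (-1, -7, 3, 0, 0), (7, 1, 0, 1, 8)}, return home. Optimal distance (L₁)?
130
(one optimal route: (1, -7, -5, 3, -8) → (12, -8, -1, 7, -2) → (7, 1, 0, 1, 8) → (-10, -7, 3, 4, 6) → (-1, -7, 3, 0, 0) → (1, -7, -5, 3, -8))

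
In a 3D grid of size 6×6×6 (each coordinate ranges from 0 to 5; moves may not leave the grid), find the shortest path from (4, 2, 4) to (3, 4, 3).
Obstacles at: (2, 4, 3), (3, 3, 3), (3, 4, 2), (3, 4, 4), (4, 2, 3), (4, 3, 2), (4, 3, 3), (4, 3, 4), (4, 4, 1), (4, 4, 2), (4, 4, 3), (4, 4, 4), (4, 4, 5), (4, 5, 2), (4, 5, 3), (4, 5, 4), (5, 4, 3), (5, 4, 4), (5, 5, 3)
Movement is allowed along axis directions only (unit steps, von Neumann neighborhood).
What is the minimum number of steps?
8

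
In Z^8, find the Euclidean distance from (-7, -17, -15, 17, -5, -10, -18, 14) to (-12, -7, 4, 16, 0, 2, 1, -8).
38.7427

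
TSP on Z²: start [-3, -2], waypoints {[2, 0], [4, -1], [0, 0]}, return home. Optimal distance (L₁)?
18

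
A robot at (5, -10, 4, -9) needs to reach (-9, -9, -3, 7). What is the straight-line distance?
22.4054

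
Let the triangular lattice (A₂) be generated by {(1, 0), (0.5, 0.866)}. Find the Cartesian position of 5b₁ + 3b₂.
(6.5, 2.598)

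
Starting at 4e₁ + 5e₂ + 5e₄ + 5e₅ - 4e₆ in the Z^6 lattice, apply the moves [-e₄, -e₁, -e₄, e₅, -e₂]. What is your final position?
(3, 4, 0, 3, 6, -4)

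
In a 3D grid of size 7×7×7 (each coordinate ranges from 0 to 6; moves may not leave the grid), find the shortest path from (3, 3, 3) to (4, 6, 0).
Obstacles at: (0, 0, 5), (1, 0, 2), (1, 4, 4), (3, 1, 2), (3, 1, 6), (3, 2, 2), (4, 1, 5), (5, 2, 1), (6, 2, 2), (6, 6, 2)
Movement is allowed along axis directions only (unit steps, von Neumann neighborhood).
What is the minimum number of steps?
7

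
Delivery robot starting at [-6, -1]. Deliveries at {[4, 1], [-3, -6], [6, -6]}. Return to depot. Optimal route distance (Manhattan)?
38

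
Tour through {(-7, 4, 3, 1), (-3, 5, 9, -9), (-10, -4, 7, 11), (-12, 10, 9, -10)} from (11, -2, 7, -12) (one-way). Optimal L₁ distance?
94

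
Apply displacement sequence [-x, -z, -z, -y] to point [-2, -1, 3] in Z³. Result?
(-3, -2, 1)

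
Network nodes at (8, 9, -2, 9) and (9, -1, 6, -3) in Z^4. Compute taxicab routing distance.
31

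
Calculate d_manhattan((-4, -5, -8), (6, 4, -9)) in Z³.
20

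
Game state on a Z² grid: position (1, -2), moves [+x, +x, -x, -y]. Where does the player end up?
(2, -3)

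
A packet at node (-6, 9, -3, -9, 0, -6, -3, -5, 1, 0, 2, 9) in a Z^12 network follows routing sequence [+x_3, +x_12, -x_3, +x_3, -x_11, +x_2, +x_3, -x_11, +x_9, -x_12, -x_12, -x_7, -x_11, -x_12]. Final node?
(-6, 10, -1, -9, 0, -6, -4, -5, 2, 0, -1, 7)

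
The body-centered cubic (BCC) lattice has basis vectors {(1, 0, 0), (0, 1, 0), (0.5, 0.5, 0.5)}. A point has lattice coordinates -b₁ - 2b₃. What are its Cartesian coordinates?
(-2, -1, -1)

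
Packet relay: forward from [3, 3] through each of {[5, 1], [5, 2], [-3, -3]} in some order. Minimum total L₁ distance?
16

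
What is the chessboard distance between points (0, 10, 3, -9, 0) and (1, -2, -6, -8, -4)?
12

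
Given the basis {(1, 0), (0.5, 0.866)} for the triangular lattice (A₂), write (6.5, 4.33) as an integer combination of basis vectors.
4b₁ + 5b₂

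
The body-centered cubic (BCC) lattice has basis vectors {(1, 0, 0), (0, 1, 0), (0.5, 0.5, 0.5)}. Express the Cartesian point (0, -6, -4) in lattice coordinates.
4b₁ - 2b₂ - 8b₃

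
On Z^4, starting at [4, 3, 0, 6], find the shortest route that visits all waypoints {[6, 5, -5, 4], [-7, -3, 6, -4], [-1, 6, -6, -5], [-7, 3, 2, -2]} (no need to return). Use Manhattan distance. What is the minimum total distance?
61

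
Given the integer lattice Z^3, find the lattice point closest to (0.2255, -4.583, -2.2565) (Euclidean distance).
(0, -5, -2)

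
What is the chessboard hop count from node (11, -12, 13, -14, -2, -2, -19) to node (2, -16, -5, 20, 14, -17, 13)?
34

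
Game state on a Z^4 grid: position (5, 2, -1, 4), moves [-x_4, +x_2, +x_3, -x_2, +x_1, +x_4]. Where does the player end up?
(6, 2, 0, 4)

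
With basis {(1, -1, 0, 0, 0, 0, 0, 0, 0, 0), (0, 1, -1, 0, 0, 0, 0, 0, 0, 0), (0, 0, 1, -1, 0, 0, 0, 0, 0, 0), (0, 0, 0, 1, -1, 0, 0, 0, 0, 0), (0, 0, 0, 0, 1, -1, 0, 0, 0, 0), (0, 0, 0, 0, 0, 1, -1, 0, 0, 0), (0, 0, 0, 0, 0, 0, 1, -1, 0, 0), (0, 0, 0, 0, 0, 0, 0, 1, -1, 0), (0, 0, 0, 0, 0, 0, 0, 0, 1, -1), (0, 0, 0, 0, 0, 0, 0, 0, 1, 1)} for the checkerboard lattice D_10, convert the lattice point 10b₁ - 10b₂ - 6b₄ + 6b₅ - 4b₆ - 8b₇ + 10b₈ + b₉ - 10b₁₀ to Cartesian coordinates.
(10, -20, 10, -6, 12, -10, -4, 18, -19, -11)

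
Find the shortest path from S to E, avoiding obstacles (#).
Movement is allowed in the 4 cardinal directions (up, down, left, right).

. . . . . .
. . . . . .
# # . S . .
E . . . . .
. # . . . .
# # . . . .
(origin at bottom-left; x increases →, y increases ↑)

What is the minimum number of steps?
4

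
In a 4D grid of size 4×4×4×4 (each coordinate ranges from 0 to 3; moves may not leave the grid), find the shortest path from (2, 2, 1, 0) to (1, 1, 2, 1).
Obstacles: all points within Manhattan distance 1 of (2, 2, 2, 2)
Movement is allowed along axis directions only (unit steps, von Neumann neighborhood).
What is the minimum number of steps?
4
(one shortest path: (2, 2, 1, 0) → (1, 2, 1, 0) → (1, 1, 1, 0) → (1, 1, 2, 0) → (1, 1, 2, 1))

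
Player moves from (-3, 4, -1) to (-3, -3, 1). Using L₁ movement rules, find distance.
9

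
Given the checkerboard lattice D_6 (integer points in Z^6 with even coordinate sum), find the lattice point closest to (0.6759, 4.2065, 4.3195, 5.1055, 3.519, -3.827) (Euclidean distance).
(1, 4, 4, 5, 4, -4)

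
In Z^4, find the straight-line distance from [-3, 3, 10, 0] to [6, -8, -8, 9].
24.6374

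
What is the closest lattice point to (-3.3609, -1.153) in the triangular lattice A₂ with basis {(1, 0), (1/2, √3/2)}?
(-3.5, -0.866)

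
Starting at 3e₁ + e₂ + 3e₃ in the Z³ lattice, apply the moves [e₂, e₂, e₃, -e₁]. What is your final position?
(2, 3, 4)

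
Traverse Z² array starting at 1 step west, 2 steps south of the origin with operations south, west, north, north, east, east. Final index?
(0, -1)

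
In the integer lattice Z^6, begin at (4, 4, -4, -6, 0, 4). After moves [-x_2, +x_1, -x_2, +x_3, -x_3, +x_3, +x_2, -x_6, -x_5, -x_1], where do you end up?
(4, 3, -3, -6, -1, 3)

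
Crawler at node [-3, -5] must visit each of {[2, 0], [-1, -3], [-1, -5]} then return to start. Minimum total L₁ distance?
20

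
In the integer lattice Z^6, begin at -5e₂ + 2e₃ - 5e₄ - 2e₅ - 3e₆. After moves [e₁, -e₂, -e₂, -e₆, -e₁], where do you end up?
(0, -7, 2, -5, -2, -4)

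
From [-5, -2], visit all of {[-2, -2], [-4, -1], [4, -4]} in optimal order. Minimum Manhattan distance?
13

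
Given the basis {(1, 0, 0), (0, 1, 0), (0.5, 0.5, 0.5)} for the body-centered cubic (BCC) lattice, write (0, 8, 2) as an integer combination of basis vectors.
-2b₁ + 6b₂ + 4b₃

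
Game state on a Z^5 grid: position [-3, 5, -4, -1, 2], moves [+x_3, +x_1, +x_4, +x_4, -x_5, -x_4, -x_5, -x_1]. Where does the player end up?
(-3, 5, -3, 0, 0)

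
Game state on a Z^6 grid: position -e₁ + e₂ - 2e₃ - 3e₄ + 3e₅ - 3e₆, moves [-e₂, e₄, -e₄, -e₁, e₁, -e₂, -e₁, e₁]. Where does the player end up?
(-1, -1, -2, -3, 3, -3)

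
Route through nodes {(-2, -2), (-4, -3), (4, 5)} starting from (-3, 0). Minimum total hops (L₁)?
20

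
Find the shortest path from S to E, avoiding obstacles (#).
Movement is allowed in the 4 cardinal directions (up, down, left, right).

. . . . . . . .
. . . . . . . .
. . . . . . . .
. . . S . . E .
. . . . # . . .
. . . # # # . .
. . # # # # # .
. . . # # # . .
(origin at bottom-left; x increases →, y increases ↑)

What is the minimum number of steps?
3
(one shortest path: (3, 4) → (4, 4) → (5, 4) → (6, 4))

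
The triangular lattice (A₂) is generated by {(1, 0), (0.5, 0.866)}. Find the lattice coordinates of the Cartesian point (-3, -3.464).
-b₁ - 4b₂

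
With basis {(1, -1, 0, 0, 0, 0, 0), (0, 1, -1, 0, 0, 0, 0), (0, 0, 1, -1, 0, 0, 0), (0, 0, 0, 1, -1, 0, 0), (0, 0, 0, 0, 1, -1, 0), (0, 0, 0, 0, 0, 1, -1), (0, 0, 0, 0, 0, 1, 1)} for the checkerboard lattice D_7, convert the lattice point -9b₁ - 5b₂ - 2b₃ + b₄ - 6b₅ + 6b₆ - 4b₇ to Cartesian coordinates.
(-9, 4, 3, 3, -7, 8, -10)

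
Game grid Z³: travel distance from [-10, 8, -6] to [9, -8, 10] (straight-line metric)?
29.5466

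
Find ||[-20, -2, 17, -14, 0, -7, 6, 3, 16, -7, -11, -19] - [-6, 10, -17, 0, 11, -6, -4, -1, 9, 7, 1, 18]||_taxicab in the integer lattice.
170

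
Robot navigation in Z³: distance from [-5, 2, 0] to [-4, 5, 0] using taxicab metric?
4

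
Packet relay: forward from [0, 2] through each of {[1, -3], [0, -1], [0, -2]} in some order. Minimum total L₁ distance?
6
(one optimal route: (0, 2) → (0, -1) → (0, -2) → (1, -3))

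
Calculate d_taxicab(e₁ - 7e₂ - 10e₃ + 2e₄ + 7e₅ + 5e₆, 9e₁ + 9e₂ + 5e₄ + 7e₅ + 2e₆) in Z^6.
40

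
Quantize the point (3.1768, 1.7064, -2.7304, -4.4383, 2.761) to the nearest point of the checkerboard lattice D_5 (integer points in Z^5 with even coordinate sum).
(3, 2, -3, -5, 3)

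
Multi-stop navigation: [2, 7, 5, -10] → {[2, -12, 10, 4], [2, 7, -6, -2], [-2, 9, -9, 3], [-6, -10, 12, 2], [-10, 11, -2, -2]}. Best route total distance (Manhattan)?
112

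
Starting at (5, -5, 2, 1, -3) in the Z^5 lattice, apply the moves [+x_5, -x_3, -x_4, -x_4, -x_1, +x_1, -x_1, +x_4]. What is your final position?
(4, -5, 1, 0, -2)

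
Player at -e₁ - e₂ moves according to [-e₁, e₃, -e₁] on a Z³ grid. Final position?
(-3, -1, 1)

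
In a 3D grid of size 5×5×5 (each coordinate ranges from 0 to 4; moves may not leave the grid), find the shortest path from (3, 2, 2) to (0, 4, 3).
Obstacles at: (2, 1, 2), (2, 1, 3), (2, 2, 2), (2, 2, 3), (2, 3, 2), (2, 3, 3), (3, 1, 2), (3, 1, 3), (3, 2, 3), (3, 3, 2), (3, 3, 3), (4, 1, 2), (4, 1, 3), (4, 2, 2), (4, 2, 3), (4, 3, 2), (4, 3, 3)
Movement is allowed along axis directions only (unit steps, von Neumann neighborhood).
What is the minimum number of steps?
8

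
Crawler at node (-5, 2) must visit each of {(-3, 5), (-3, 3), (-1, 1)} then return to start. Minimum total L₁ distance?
16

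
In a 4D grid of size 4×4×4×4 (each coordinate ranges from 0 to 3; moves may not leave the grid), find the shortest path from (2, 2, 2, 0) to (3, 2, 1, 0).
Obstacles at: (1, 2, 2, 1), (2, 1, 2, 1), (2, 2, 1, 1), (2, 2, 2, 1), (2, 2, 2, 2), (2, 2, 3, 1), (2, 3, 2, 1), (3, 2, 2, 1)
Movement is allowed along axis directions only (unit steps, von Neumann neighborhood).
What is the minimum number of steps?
2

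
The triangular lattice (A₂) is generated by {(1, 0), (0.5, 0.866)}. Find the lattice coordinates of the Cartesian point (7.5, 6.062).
4b₁ + 7b₂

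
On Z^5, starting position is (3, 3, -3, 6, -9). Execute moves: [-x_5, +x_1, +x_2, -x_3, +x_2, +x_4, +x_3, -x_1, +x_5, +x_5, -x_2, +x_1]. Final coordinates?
(4, 4, -3, 7, -8)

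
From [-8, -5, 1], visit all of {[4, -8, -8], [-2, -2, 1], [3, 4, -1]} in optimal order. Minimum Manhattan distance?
42
(one optimal route: (-8, -5, 1) → (-2, -2, 1) → (3, 4, -1) → (4, -8, -8))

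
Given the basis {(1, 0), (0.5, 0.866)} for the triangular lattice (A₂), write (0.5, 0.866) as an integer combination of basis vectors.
b₂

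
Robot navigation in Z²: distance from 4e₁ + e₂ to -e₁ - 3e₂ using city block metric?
9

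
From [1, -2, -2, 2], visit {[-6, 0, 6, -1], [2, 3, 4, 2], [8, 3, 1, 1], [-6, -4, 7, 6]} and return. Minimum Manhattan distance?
76
(one optimal route: (1, -2, -2, 2) → (8, 3, 1, 1) → (2, 3, 4, 2) → (-6, 0, 6, -1) → (-6, -4, 7, 6) → (1, -2, -2, 2))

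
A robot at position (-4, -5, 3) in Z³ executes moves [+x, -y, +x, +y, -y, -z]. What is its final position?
(-2, -6, 2)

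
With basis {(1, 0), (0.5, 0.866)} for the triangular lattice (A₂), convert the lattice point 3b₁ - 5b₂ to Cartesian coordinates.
(0.5, -4.33)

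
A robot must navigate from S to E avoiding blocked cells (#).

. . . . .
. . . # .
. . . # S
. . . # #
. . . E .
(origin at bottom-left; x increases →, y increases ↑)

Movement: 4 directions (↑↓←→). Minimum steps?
9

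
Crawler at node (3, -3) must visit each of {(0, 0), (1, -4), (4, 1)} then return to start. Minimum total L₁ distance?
18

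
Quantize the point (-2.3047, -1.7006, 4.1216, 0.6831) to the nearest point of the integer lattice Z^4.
(-2, -2, 4, 1)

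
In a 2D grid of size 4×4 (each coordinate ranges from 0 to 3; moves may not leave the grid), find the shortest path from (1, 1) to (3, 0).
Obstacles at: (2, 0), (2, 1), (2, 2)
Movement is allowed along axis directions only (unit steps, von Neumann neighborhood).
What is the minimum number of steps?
7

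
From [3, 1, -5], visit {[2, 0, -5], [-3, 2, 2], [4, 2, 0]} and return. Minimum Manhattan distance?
32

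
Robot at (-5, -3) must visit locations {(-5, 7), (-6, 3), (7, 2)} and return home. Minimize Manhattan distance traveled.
46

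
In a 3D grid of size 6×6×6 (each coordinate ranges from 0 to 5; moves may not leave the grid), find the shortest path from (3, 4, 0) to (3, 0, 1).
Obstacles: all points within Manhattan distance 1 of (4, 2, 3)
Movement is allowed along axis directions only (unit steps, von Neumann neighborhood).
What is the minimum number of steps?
5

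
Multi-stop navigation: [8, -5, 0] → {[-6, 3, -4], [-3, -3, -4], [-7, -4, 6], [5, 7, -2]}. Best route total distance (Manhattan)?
58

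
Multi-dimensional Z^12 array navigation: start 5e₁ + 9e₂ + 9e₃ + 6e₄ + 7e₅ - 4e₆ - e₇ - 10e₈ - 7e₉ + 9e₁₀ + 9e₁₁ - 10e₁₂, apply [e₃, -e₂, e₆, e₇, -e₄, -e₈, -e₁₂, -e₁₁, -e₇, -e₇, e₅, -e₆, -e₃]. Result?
(5, 8, 9, 5, 8, -4, -2, -11, -7, 9, 8, -11)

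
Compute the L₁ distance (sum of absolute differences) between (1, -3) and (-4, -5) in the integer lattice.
7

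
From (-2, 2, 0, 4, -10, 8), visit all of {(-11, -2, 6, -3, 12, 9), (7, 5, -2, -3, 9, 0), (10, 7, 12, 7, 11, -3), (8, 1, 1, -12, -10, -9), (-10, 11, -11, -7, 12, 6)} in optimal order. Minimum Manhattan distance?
221
(one optimal route: (-2, 2, 0, 4, -10, 8) → (8, 1, 1, -12, -10, -9) → (7, 5, -2, -3, 9, 0) → (10, 7, 12, 7, 11, -3) → (-11, -2, 6, -3, 12, 9) → (-10, 11, -11, -7, 12, 6))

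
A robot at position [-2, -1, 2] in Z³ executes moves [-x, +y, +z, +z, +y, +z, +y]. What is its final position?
(-3, 2, 5)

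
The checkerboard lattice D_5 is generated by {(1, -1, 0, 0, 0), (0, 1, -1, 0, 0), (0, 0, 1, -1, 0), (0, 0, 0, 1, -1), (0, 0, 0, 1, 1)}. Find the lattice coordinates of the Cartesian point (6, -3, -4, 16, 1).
6b₁ + 3b₂ - b₃ + 7b₄ + 8b₅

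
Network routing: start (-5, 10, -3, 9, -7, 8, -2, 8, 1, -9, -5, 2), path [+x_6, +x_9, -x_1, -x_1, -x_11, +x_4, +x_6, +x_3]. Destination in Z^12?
(-7, 10, -2, 10, -7, 10, -2, 8, 2, -9, -6, 2)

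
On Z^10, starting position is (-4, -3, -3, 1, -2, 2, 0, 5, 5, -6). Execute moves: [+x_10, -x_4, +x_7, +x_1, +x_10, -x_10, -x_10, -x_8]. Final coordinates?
(-3, -3, -3, 0, -2, 2, 1, 4, 5, -6)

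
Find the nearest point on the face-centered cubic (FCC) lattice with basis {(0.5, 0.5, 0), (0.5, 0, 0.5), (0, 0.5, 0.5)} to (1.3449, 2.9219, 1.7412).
(1.5, 3, 1.5)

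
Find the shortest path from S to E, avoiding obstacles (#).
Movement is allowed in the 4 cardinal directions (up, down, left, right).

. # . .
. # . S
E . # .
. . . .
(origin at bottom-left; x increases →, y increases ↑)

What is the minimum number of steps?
6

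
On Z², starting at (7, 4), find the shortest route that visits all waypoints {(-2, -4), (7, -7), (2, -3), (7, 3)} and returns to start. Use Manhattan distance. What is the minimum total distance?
40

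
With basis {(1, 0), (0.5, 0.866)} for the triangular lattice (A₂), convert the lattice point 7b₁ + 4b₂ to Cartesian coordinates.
(9, 3.464)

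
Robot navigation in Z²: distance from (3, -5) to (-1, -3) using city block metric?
6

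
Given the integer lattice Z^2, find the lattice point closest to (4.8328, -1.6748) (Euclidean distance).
(5, -2)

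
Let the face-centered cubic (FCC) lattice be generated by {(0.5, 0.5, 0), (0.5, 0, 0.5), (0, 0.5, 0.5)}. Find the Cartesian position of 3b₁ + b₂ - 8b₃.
(2, -2.5, -3.5)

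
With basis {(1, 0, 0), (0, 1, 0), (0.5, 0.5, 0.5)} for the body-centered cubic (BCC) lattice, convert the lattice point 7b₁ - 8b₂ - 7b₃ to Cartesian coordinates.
(3.5, -11.5, -3.5)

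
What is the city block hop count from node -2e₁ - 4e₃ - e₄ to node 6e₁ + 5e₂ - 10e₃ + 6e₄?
26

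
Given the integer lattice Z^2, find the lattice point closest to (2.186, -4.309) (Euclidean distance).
(2, -4)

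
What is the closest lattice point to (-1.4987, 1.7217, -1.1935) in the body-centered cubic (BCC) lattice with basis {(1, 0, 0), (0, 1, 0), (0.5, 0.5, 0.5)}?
(-1.5, 1.5, -1.5)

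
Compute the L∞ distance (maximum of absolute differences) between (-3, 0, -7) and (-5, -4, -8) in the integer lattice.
4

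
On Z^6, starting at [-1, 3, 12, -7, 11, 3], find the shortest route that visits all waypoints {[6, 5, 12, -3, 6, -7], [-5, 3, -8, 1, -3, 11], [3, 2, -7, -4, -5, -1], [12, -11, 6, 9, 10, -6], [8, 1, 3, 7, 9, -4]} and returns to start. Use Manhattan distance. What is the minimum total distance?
224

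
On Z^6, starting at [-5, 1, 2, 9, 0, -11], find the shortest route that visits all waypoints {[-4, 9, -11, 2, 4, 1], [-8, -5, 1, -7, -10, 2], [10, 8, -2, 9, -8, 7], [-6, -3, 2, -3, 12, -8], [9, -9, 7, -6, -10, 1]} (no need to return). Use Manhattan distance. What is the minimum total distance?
201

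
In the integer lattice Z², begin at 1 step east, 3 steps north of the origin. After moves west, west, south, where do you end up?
(-1, 2)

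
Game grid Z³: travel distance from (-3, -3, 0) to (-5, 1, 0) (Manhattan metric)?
6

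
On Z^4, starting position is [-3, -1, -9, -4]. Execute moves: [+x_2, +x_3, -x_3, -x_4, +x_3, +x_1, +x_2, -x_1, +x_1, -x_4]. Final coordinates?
(-2, 1, -8, -6)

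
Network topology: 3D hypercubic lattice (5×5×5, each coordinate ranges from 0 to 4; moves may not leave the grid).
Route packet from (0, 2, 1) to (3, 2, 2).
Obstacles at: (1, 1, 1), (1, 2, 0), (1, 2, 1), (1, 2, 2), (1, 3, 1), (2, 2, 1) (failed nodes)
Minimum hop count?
6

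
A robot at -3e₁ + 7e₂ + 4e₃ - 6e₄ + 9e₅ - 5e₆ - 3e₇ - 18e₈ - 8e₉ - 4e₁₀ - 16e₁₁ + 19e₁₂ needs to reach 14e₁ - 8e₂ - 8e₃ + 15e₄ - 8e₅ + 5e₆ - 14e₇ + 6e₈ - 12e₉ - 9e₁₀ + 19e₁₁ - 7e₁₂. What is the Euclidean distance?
64.2417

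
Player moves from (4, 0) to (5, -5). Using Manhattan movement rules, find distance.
6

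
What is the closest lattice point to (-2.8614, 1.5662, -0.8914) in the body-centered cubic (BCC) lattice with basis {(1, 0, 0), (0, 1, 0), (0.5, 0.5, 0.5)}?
(-3, 2, -1)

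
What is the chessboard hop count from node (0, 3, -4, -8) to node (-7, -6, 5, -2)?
9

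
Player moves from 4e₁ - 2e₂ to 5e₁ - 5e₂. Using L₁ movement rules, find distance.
4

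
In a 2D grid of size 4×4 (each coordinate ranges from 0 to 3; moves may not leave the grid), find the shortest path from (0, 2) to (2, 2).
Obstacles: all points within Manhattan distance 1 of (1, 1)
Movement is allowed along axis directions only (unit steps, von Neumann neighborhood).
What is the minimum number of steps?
4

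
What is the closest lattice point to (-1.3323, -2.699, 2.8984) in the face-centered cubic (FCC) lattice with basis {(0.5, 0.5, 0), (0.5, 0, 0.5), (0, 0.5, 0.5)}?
(-1.5, -2.5, 3)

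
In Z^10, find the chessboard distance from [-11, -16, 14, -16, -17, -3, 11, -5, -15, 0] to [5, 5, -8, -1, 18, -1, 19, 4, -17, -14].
35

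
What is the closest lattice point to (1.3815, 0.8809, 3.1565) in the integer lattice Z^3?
(1, 1, 3)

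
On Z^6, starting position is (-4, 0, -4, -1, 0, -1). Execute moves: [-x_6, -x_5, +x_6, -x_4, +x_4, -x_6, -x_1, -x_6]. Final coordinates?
(-5, 0, -4, -1, -1, -3)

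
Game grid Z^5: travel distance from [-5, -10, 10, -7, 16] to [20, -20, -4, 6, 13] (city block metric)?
65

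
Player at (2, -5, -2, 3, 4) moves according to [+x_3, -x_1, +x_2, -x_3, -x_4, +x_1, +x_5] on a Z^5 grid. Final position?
(2, -4, -2, 2, 5)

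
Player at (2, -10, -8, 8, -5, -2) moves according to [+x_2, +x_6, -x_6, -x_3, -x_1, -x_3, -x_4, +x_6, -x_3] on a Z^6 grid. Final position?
(1, -9, -11, 7, -5, -1)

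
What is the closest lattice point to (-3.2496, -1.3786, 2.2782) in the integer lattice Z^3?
(-3, -1, 2)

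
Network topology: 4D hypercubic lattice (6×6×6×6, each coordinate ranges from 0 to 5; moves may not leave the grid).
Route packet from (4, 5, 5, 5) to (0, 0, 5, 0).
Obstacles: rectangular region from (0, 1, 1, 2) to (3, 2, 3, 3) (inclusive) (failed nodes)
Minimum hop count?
14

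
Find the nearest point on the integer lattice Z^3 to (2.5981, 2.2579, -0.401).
(3, 2, 0)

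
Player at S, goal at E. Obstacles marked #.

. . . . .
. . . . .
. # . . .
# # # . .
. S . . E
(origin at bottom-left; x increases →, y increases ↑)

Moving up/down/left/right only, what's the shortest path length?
3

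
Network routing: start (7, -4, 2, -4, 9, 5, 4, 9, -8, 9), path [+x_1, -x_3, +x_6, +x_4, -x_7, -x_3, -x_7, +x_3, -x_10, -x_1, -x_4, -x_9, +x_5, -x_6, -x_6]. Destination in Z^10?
(7, -4, 1, -4, 10, 4, 2, 9, -9, 8)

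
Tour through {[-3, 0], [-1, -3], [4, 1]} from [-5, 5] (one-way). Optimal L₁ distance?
21
(one optimal route: (-5, 5) → (-3, 0) → (-1, -3) → (4, 1))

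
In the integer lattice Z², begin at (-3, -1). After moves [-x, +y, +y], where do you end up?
(-4, 1)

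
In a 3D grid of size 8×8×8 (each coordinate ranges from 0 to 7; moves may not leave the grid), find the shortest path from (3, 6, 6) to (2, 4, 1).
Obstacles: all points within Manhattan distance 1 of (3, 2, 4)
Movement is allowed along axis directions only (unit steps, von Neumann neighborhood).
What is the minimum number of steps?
8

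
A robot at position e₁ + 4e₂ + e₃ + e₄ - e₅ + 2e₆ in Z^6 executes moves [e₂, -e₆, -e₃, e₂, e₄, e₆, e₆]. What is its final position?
(1, 6, 0, 2, -1, 3)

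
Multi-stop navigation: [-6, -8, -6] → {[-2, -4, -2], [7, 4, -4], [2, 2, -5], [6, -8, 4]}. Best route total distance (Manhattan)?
54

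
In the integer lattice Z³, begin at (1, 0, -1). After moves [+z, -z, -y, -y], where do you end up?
(1, -2, -1)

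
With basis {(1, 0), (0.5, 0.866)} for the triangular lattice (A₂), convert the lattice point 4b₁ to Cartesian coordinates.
(4, 0)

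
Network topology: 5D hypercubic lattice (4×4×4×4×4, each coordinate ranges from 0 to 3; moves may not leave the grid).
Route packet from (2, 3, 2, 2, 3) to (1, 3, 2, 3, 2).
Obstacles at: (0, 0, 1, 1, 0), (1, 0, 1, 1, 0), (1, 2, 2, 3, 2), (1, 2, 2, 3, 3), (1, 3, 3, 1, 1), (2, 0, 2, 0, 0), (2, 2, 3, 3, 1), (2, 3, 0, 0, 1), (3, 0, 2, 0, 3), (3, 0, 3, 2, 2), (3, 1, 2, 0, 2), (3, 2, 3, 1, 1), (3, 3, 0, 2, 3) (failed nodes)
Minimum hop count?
3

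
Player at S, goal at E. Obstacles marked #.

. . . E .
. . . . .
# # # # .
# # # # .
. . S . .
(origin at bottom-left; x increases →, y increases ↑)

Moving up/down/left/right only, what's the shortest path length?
7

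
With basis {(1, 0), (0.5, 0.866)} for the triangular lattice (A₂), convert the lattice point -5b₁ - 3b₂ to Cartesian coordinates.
(-6.5, -2.598)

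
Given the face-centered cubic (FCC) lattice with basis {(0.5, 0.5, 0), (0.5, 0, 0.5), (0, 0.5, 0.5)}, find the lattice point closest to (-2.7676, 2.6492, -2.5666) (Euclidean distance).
(-3, 2.5, -2.5)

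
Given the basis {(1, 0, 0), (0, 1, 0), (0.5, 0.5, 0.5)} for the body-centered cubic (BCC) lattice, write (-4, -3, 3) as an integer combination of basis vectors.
-7b₁ - 6b₂ + 6b₃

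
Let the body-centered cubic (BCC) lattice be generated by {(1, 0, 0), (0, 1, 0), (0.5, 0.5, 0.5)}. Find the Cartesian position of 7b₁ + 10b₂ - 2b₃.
(6, 9, -1)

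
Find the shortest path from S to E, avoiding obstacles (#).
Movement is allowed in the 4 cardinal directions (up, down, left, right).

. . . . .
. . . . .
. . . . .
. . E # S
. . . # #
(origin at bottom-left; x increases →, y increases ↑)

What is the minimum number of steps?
4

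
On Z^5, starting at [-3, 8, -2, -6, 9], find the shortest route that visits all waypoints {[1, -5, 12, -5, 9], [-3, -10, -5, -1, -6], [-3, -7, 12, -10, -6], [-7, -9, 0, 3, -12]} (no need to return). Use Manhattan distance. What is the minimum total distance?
107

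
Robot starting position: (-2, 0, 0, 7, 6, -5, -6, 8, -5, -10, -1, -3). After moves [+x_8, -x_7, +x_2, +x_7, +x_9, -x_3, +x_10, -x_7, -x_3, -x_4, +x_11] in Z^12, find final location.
(-2, 1, -2, 6, 6, -5, -7, 9, -4, -9, 0, -3)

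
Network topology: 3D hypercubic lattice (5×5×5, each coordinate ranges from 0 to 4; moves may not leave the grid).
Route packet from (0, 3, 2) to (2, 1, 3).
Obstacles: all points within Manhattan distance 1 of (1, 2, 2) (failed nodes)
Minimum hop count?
5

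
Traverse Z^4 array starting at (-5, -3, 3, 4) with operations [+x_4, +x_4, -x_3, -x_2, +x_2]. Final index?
(-5, -3, 2, 6)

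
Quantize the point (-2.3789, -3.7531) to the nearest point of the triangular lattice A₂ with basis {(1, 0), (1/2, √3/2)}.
(-2, -3.464)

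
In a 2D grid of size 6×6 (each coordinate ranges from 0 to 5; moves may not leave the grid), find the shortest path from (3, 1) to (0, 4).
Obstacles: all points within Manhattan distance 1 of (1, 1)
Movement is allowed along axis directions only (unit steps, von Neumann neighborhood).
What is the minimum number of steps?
6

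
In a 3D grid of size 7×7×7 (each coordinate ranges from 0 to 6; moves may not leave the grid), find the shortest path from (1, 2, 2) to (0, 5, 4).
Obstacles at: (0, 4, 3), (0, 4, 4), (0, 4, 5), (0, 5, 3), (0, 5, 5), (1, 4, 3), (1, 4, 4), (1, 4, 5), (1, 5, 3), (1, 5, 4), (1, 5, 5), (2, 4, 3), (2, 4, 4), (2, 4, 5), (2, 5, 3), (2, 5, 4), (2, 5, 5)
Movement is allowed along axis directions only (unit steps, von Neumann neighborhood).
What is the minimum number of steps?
8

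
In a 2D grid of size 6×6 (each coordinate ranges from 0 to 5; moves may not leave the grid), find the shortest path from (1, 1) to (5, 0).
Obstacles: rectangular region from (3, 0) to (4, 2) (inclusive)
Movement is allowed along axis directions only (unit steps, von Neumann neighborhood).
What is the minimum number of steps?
9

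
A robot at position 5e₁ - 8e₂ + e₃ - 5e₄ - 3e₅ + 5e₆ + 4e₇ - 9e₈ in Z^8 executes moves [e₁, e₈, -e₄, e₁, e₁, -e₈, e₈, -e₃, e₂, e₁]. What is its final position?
(9, -7, 0, -6, -3, 5, 4, -8)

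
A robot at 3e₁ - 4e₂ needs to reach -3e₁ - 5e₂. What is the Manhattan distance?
7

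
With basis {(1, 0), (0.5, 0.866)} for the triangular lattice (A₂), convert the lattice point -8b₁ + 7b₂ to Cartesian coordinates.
(-4.5, 6.062)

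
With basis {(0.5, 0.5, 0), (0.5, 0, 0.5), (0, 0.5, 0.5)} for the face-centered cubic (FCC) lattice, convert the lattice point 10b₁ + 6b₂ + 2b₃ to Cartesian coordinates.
(8, 6, 4)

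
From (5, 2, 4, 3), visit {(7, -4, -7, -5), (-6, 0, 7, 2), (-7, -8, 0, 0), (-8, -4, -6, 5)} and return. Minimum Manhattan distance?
104
(one optimal route: (5, 2, 4, 3) → (7, -4, -7, -5) → (-8, -4, -6, 5) → (-7, -8, 0, 0) → (-6, 0, 7, 2) → (5, 2, 4, 3))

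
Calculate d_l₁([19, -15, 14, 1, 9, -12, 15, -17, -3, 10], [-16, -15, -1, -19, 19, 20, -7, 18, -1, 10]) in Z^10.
171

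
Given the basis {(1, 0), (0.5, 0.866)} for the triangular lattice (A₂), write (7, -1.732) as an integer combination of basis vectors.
8b₁ - 2b₂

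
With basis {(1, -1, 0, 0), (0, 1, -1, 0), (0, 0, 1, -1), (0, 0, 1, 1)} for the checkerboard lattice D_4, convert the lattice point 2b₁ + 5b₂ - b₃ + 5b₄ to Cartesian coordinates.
(2, 3, -1, 6)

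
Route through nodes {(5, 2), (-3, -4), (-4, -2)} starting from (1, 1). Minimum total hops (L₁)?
21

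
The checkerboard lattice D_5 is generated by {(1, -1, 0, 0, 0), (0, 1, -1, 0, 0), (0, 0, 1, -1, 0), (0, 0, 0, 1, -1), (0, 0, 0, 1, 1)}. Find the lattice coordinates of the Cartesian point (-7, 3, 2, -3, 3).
-7b₁ - 4b₂ - 2b₃ - 4b₄ - b₅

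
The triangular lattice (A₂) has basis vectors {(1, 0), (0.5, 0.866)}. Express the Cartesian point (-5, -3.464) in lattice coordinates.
-3b₁ - 4b₂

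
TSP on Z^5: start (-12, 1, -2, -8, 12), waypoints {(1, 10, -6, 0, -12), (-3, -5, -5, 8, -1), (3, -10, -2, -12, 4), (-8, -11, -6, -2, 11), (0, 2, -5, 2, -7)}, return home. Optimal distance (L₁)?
192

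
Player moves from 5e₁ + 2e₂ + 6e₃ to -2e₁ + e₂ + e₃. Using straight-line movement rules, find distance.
8.66025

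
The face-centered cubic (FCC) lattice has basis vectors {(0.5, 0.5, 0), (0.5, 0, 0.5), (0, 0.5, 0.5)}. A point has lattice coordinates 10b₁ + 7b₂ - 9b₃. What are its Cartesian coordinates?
(8.5, 0.5, -1)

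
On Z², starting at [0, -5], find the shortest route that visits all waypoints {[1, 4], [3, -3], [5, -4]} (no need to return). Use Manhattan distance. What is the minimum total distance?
18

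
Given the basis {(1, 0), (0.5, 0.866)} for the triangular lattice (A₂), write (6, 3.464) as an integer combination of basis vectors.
4b₁ + 4b₂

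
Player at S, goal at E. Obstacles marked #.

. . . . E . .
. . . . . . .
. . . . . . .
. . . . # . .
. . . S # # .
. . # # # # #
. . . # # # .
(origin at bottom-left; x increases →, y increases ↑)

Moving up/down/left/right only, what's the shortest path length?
5
(one shortest path: (3, 2) → (3, 3) → (3, 4) → (4, 4) → (4, 5) → (4, 6))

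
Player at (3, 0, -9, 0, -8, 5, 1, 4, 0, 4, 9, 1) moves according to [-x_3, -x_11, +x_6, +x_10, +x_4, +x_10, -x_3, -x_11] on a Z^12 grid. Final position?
(3, 0, -11, 1, -8, 6, 1, 4, 0, 6, 7, 1)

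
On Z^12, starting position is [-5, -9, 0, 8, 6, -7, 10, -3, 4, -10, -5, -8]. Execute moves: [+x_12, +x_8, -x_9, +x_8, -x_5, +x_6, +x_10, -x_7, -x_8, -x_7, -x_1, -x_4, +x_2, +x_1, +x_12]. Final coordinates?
(-5, -8, 0, 7, 5, -6, 8, -2, 3, -9, -5, -6)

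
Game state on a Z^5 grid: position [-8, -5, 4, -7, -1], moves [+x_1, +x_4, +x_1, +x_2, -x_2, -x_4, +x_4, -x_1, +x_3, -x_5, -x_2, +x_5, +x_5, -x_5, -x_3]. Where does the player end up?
(-7, -6, 4, -6, -1)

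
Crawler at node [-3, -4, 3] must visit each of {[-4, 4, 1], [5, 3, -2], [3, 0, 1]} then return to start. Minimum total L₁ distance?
44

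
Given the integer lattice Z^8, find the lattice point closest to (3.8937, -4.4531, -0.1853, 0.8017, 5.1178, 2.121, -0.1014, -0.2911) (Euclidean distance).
(4, -4, 0, 1, 5, 2, 0, 0)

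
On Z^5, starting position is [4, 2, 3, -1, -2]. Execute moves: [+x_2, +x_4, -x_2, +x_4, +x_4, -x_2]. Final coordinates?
(4, 1, 3, 2, -2)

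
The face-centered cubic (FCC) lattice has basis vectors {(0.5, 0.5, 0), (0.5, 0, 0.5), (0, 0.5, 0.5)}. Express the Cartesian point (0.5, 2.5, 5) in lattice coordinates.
-2b₁ + 3b₂ + 7b₃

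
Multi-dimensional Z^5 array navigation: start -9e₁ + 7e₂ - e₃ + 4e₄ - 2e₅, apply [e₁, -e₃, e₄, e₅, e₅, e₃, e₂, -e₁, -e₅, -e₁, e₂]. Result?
(-10, 9, -1, 5, -1)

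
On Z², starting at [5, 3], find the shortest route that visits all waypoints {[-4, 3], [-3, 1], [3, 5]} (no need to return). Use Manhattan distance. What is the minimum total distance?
16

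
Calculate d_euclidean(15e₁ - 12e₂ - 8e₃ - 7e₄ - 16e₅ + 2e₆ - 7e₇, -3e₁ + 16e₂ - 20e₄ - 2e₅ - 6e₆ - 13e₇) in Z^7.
40.4599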